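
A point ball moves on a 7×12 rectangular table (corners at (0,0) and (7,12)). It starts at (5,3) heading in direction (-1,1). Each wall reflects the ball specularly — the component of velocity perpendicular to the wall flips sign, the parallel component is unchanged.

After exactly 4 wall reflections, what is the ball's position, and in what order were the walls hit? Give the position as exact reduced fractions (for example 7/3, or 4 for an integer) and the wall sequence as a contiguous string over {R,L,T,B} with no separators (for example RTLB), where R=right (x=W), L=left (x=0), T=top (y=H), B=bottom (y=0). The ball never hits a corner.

Final position: (0,2)
Wall sequence: LTRL

1. t=5 → L at (0,8); v=(1,1)
2. t=4 → T at (4,12); v=(1,-1)
3. t=3 → R at (7,9); v=(-1,-1)
4. t=7 → L at (0,2); v=(1,-1)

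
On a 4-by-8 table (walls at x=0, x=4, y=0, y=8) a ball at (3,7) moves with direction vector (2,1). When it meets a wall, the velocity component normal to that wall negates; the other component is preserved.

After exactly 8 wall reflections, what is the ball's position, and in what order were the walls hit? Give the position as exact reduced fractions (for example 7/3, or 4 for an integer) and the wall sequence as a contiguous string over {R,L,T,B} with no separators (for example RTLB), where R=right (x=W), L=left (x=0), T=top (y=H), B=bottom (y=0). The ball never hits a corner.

1. t=1/2 → R at (4,15/2); v=(-2,1)
2. t=1/2 → T at (3,8); v=(-2,-1)
3. t=3/2 → L at (0,13/2); v=(2,-1)
4. t=2 → R at (4,9/2); v=(-2,-1)
5. t=2 → L at (0,5/2); v=(2,-1)
6. t=2 → R at (4,1/2); v=(-2,-1)
7. t=1/2 → B at (3,0); v=(-2,1)
8. t=3/2 → L at (0,3/2); v=(2,1)

Final position: (0,3/2)
Wall sequence: RTLRLRBL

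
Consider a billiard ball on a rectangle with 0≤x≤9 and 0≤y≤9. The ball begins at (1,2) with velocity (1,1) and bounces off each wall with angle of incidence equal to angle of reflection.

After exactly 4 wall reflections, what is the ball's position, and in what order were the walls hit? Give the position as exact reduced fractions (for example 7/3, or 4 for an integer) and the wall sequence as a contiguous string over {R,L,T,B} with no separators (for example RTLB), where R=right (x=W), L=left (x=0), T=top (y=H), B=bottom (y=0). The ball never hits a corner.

Final position: (0,1)
Wall sequence: TRBL

1. t=7 → T at (8,9); v=(1,-1)
2. t=1 → R at (9,8); v=(-1,-1)
3. t=8 → B at (1,0); v=(-1,1)
4. t=1 → L at (0,1); v=(1,1)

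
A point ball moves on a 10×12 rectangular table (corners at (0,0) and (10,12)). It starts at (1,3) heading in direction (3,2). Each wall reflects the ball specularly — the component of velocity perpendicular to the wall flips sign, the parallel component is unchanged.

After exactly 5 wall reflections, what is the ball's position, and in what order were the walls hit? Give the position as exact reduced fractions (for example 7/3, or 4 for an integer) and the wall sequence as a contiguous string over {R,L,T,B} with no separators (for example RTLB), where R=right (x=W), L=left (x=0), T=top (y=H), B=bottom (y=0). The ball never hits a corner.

1. t=3 → R at (10,9); v=(-3,2)
2. t=3/2 → T at (11/2,12); v=(-3,-2)
3. t=11/6 → L at (0,25/3); v=(3,-2)
4. t=10/3 → R at (10,5/3); v=(-3,-2)
5. t=5/6 → B at (15/2,0); v=(-3,2)

Final position: (15/2,0)
Wall sequence: RTLRB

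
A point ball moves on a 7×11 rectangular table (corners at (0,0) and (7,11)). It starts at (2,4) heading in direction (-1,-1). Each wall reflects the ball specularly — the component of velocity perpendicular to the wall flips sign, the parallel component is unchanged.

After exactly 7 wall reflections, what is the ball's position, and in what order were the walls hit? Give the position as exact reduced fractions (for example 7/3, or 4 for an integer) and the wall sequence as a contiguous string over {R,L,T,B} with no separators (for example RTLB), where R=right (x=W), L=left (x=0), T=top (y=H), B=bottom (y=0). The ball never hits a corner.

1. t=2 → L at (0,2); v=(1,-1)
2. t=2 → B at (2,0); v=(1,1)
3. t=5 → R at (7,5); v=(-1,1)
4. t=6 → T at (1,11); v=(-1,-1)
5. t=1 → L at (0,10); v=(1,-1)
6. t=7 → R at (7,3); v=(-1,-1)
7. t=3 → B at (4,0); v=(-1,1)

Final position: (4,0)
Wall sequence: LBRTLRB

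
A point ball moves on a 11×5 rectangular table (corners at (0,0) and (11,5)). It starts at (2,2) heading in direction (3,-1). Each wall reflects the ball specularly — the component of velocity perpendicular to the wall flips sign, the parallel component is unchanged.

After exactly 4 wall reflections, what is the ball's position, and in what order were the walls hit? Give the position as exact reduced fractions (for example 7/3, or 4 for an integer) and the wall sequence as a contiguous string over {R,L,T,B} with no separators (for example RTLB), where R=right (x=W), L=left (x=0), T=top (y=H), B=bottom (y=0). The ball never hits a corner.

1. t=2 → B at (8,0); v=(3,1)
2. t=1 → R at (11,1); v=(-3,1)
3. t=11/3 → L at (0,14/3); v=(3,1)
4. t=1/3 → T at (1,5); v=(3,-1)

Final position: (1,5)
Wall sequence: BRLT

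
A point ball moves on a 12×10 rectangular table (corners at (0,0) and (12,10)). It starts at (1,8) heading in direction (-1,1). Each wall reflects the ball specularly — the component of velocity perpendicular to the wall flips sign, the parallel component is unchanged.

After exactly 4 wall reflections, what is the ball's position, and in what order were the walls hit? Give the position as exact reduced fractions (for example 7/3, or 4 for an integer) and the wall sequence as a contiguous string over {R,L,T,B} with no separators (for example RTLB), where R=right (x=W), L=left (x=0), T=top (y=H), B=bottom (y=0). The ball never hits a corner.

1. t=1 → L at (0,9); v=(1,1)
2. t=1 → T at (1,10); v=(1,-1)
3. t=10 → B at (11,0); v=(1,1)
4. t=1 → R at (12,1); v=(-1,1)

Final position: (12,1)
Wall sequence: LTBR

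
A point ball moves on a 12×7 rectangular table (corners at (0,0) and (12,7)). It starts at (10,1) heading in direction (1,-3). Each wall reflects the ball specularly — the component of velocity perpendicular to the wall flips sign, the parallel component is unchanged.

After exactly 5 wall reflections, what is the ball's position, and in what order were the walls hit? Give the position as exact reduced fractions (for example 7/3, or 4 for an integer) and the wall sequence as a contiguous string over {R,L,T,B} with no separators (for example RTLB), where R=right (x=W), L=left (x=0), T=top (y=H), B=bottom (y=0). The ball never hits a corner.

1. t=1/3 → B at (31/3,0); v=(1,3)
2. t=5/3 → R at (12,5); v=(-1,3)
3. t=2/3 → T at (34/3,7); v=(-1,-3)
4. t=7/3 → B at (9,0); v=(-1,3)
5. t=7/3 → T at (20/3,7); v=(-1,-3)

Final position: (20/3,7)
Wall sequence: BRTBT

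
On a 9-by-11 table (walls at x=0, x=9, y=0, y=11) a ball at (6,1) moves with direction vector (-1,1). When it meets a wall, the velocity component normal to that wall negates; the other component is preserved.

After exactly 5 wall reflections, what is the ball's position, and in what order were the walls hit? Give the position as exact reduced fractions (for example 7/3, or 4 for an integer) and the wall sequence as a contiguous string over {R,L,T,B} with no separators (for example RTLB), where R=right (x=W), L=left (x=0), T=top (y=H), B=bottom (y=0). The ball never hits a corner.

Final position: (0,3)
Wall sequence: LTRBL

1. t=6 → L at (0,7); v=(1,1)
2. t=4 → T at (4,11); v=(1,-1)
3. t=5 → R at (9,6); v=(-1,-1)
4. t=6 → B at (3,0); v=(-1,1)
5. t=3 → L at (0,3); v=(1,1)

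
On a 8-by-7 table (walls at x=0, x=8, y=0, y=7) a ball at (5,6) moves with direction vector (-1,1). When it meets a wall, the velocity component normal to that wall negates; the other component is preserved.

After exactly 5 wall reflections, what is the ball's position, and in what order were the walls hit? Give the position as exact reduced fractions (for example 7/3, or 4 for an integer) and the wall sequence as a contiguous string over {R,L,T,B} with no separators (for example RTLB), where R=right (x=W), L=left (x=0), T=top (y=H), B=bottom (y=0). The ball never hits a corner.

1. t=1 → T at (4,7); v=(-1,-1)
2. t=4 → L at (0,3); v=(1,-1)
3. t=3 → B at (3,0); v=(1,1)
4. t=5 → R at (8,5); v=(-1,1)
5. t=2 → T at (6,7); v=(-1,-1)

Final position: (6,7)
Wall sequence: TLBRT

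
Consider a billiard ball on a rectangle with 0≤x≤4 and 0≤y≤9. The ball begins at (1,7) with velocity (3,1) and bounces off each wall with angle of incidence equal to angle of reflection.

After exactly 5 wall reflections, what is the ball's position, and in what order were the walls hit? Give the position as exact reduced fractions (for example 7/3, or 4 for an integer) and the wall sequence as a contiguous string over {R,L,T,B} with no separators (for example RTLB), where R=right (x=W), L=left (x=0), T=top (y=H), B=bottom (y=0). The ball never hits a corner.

1. t=1 → R at (4,8); v=(-3,1)
2. t=1 → T at (1,9); v=(-3,-1)
3. t=1/3 → L at (0,26/3); v=(3,-1)
4. t=4/3 → R at (4,22/3); v=(-3,-1)
5. t=4/3 → L at (0,6); v=(3,-1)

Final position: (0,6)
Wall sequence: RTLRL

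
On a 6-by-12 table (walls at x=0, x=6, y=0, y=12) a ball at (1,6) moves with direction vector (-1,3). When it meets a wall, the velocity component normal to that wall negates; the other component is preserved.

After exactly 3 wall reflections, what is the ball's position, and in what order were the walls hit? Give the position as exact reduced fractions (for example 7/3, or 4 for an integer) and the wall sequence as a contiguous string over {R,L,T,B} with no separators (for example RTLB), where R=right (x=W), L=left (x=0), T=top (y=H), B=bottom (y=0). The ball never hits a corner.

1. t=1 → L at (0,9); v=(1,3)
2. t=1 → T at (1,12); v=(1,-3)
3. t=4 → B at (5,0); v=(1,3)

Final position: (5,0)
Wall sequence: LTB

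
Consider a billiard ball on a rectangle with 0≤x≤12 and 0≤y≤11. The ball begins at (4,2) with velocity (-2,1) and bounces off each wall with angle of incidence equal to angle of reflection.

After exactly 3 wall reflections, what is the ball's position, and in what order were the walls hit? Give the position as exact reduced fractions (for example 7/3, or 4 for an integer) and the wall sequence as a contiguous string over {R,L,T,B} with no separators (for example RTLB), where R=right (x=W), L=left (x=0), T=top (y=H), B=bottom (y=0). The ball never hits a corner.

Final position: (10,11)
Wall sequence: LRT

1. t=2 → L at (0,4); v=(2,1)
2. t=6 → R at (12,10); v=(-2,1)
3. t=1 → T at (10,11); v=(-2,-1)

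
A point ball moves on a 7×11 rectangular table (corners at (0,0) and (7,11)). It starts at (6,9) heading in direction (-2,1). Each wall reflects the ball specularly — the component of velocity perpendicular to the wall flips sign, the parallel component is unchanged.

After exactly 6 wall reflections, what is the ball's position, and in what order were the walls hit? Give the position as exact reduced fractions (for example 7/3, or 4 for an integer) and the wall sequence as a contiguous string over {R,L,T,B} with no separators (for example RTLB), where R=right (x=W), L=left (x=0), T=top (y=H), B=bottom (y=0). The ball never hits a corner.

Final position: (7,1/2)
Wall sequence: TLRLBR

1. t=2 → T at (2,11); v=(-2,-1)
2. t=1 → L at (0,10); v=(2,-1)
3. t=7/2 → R at (7,13/2); v=(-2,-1)
4. t=7/2 → L at (0,3); v=(2,-1)
5. t=3 → B at (6,0); v=(2,1)
6. t=1/2 → R at (7,1/2); v=(-2,1)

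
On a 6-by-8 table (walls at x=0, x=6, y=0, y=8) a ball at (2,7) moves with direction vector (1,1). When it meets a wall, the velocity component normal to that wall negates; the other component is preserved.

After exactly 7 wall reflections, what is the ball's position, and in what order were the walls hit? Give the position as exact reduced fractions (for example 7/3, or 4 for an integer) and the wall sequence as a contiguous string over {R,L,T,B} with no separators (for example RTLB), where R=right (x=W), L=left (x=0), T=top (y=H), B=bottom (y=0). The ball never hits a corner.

Final position: (0,3)
Wall sequence: TRBLRTL

1. t=1 → T at (3,8); v=(1,-1)
2. t=3 → R at (6,5); v=(-1,-1)
3. t=5 → B at (1,0); v=(-1,1)
4. t=1 → L at (0,1); v=(1,1)
5. t=6 → R at (6,7); v=(-1,1)
6. t=1 → T at (5,8); v=(-1,-1)
7. t=5 → L at (0,3); v=(1,-1)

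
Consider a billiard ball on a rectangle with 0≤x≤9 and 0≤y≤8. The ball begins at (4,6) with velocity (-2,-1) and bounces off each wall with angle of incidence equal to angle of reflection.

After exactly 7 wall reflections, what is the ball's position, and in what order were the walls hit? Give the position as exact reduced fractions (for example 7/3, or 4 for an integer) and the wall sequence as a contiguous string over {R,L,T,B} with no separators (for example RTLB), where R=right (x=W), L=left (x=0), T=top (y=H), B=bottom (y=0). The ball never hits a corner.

Final position: (0,2)
Wall sequence: LBRLTRL

1. t=2 → L at (0,4); v=(2,-1)
2. t=4 → B at (8,0); v=(2,1)
3. t=1/2 → R at (9,1/2); v=(-2,1)
4. t=9/2 → L at (0,5); v=(2,1)
5. t=3 → T at (6,8); v=(2,-1)
6. t=3/2 → R at (9,13/2); v=(-2,-1)
7. t=9/2 → L at (0,2); v=(2,-1)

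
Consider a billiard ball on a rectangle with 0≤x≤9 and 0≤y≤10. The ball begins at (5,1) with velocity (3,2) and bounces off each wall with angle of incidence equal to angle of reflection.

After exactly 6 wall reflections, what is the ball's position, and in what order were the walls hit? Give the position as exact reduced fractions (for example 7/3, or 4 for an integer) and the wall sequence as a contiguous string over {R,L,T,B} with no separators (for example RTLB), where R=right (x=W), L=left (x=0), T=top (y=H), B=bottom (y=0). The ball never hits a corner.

Final position: (0,5/3)
Wall sequence: RLTRBL

1. t=4/3 → R at (9,11/3); v=(-3,2)
2. t=3 → L at (0,29/3); v=(3,2)
3. t=1/6 → T at (1/2,10); v=(3,-2)
4. t=17/6 → R at (9,13/3); v=(-3,-2)
5. t=13/6 → B at (5/2,0); v=(-3,2)
6. t=5/6 → L at (0,5/3); v=(3,2)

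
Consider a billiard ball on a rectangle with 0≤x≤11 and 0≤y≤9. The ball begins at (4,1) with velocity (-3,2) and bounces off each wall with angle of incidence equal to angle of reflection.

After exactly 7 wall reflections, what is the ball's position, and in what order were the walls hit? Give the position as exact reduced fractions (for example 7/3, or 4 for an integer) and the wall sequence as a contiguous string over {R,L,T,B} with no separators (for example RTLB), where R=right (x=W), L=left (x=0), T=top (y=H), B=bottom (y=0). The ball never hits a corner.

1. t=4/3 → L at (0,11/3); v=(3,2)
2. t=8/3 → T at (8,9); v=(3,-2)
3. t=1 → R at (11,7); v=(-3,-2)
4. t=7/2 → B at (1/2,0); v=(-3,2)
5. t=1/6 → L at (0,1/3); v=(3,2)
6. t=11/3 → R at (11,23/3); v=(-3,2)
7. t=2/3 → T at (9,9); v=(-3,-2)

Final position: (9,9)
Wall sequence: LTRBLRT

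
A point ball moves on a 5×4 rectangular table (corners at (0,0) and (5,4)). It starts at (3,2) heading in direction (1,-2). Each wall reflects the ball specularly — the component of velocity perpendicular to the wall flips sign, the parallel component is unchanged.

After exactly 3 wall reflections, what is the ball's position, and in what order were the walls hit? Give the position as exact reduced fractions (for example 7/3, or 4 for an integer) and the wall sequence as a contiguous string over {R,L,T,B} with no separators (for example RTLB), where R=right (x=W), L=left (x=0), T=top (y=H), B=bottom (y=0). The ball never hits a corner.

1. t=1 → B at (4,0); v=(1,2)
2. t=1 → R at (5,2); v=(-1,2)
3. t=1 → T at (4,4); v=(-1,-2)

Final position: (4,4)
Wall sequence: BRT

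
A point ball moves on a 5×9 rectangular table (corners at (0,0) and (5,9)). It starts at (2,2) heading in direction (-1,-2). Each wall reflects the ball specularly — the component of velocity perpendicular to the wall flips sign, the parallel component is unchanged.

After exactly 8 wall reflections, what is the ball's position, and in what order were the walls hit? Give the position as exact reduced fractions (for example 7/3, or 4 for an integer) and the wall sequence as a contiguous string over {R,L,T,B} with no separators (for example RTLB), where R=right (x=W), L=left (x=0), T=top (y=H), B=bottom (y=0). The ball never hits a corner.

Final position: (5,4)
Wall sequence: BLTRBLTR

1. t=1 → B at (1,0); v=(-1,2)
2. t=1 → L at (0,2); v=(1,2)
3. t=7/2 → T at (7/2,9); v=(1,-2)
4. t=3/2 → R at (5,6); v=(-1,-2)
5. t=3 → B at (2,0); v=(-1,2)
6. t=2 → L at (0,4); v=(1,2)
7. t=5/2 → T at (5/2,9); v=(1,-2)
8. t=5/2 → R at (5,4); v=(-1,-2)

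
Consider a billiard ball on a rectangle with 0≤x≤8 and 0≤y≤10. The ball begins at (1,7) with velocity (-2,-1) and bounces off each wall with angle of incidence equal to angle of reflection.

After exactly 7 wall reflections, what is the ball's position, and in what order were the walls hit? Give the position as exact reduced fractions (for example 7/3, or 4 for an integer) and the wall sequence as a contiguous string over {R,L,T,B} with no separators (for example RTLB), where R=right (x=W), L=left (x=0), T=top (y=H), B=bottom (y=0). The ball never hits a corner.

Final position: (1,10)
Wall sequence: LRBLRLT

1. t=1/2 → L at (0,13/2); v=(2,-1)
2. t=4 → R at (8,5/2); v=(-2,-1)
3. t=5/2 → B at (3,0); v=(-2,1)
4. t=3/2 → L at (0,3/2); v=(2,1)
5. t=4 → R at (8,11/2); v=(-2,1)
6. t=4 → L at (0,19/2); v=(2,1)
7. t=1/2 → T at (1,10); v=(2,-1)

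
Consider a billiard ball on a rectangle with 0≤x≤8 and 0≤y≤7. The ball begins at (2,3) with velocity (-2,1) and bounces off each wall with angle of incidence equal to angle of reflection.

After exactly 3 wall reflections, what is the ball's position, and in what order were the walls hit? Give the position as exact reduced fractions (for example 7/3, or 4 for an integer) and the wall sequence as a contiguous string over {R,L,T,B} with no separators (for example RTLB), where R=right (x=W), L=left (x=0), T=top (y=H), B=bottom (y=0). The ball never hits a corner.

1. t=1 → L at (0,4); v=(2,1)
2. t=3 → T at (6,7); v=(2,-1)
3. t=1 → R at (8,6); v=(-2,-1)

Final position: (8,6)
Wall sequence: LTR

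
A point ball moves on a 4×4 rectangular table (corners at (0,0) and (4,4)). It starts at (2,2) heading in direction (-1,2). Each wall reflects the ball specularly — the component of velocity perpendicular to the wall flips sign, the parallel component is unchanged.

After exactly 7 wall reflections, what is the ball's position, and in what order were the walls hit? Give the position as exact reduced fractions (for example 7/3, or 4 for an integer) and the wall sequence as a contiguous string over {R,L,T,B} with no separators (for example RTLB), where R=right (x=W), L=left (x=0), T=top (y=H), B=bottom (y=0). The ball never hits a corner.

1. t=1 → T at (1,4); v=(-1,-2)
2. t=1 → L at (0,2); v=(1,-2)
3. t=1 → B at (1,0); v=(1,2)
4. t=2 → T at (3,4); v=(1,-2)
5. t=1 → R at (4,2); v=(-1,-2)
6. t=1 → B at (3,0); v=(-1,2)
7. t=2 → T at (1,4); v=(-1,-2)

Final position: (1,4)
Wall sequence: TLBTRBT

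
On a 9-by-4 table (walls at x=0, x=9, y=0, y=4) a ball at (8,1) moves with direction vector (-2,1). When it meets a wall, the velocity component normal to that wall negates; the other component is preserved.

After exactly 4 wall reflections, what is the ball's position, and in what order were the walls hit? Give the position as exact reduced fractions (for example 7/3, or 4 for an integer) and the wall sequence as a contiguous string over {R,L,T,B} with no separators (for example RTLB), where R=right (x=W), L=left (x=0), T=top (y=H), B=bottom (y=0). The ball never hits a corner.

1. t=3 → T at (2,4); v=(-2,-1)
2. t=1 → L at (0,3); v=(2,-1)
3. t=3 → B at (6,0); v=(2,1)
4. t=3/2 → R at (9,3/2); v=(-2,1)

Final position: (9,3/2)
Wall sequence: TLBR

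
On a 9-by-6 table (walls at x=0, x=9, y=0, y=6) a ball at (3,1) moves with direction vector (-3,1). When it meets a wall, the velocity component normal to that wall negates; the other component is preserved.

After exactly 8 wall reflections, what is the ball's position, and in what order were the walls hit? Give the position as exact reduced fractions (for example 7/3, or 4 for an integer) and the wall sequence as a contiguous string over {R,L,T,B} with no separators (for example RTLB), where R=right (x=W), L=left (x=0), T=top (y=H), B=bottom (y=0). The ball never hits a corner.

1. t=1 → L at (0,2); v=(3,1)
2. t=3 → R at (9,5); v=(-3,1)
3. t=1 → T at (6,6); v=(-3,-1)
4. t=2 → L at (0,4); v=(3,-1)
5. t=3 → R at (9,1); v=(-3,-1)
6. t=1 → B at (6,0); v=(-3,1)
7. t=2 → L at (0,2); v=(3,1)
8. t=3 → R at (9,5); v=(-3,1)

Final position: (9,5)
Wall sequence: LRTLRBLR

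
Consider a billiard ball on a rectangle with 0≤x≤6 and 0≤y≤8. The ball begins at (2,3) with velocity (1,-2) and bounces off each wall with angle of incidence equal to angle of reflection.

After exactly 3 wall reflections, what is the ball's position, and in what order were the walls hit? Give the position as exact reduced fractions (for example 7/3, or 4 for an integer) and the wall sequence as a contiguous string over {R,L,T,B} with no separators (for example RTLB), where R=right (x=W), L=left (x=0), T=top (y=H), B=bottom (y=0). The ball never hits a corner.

1. t=3/2 → B at (7/2,0); v=(1,2)
2. t=5/2 → R at (6,5); v=(-1,2)
3. t=3/2 → T at (9/2,8); v=(-1,-2)

Final position: (9/2,8)
Wall sequence: BRT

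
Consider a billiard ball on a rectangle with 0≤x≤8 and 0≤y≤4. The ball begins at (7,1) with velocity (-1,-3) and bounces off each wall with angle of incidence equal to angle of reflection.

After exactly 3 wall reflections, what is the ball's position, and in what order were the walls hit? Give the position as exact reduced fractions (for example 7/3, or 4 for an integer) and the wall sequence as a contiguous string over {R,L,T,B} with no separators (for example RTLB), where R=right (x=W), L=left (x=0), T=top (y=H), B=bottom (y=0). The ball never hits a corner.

Final position: (4,0)
Wall sequence: BTB

1. t=1/3 → B at (20/3,0); v=(-1,3)
2. t=4/3 → T at (16/3,4); v=(-1,-3)
3. t=4/3 → B at (4,0); v=(-1,3)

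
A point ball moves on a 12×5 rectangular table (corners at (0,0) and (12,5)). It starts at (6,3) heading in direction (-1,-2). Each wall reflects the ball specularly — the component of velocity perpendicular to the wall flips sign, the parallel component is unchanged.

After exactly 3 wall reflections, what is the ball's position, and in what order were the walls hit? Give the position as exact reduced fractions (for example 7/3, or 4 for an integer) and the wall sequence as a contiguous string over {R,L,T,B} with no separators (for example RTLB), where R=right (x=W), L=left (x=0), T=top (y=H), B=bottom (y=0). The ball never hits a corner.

1. t=3/2 → B at (9/2,0); v=(-1,2)
2. t=5/2 → T at (2,5); v=(-1,-2)
3. t=2 → L at (0,1); v=(1,-2)

Final position: (0,1)
Wall sequence: BTL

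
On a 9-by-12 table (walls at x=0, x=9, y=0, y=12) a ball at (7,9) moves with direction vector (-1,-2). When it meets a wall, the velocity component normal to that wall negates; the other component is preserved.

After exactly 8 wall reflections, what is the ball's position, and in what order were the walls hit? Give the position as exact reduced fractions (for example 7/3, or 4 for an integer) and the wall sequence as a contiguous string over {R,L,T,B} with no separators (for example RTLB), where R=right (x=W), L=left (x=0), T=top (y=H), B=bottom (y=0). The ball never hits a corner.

1. t=9/2 → B at (5/2,0); v=(-1,2)
2. t=5/2 → L at (0,5); v=(1,2)
3. t=7/2 → T at (7/2,12); v=(1,-2)
4. t=11/2 → R at (9,1); v=(-1,-2)
5. t=1/2 → B at (17/2,0); v=(-1,2)
6. t=6 → T at (5/2,12); v=(-1,-2)
7. t=5/2 → L at (0,7); v=(1,-2)
8. t=7/2 → B at (7/2,0); v=(1,2)

Final position: (7/2,0)
Wall sequence: BLTRBTLB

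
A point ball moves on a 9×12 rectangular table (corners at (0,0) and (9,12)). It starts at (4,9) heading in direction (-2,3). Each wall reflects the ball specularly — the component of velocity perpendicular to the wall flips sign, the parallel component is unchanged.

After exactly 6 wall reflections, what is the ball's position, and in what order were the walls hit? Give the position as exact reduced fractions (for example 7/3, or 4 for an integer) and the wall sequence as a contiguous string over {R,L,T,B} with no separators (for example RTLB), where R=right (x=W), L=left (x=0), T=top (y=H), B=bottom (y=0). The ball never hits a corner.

1. t=1 → T at (2,12); v=(-2,-3)
2. t=1 → L at (0,9); v=(2,-3)
3. t=3 → B at (6,0); v=(2,3)
4. t=3/2 → R at (9,9/2); v=(-2,3)
5. t=5/2 → T at (4,12); v=(-2,-3)
6. t=2 → L at (0,6); v=(2,-3)

Final position: (0,6)
Wall sequence: TLBRTL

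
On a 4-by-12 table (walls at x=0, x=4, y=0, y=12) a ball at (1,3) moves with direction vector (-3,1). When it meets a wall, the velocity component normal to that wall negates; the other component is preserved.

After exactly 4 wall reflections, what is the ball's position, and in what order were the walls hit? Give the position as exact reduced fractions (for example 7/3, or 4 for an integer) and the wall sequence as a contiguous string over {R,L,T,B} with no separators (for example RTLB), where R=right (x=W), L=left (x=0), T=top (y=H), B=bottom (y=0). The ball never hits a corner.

Final position: (4,22/3)
Wall sequence: LRLR

1. t=1/3 → L at (0,10/3); v=(3,1)
2. t=4/3 → R at (4,14/3); v=(-3,1)
3. t=4/3 → L at (0,6); v=(3,1)
4. t=4/3 → R at (4,22/3); v=(-3,1)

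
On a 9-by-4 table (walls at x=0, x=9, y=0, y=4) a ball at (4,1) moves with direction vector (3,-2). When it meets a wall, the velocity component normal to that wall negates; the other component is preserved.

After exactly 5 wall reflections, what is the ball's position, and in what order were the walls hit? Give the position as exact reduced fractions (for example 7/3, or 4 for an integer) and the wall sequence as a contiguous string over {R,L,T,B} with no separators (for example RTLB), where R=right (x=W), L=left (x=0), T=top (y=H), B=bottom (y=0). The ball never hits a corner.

1. t=1/2 → B at (11/2,0); v=(3,2)
2. t=7/6 → R at (9,7/3); v=(-3,2)
3. t=5/6 → T at (13/2,4); v=(-3,-2)
4. t=2 → B at (1/2,0); v=(-3,2)
5. t=1/6 → L at (0,1/3); v=(3,2)

Final position: (0,1/3)
Wall sequence: BRTBL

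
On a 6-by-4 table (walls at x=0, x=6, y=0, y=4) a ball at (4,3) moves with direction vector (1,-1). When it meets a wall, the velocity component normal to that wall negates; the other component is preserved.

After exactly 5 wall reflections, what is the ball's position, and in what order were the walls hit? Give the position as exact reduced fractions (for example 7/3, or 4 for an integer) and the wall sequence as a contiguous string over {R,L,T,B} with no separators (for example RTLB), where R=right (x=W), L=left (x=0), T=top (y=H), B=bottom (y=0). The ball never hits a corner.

1. t=2 → R at (6,1); v=(-1,-1)
2. t=1 → B at (5,0); v=(-1,1)
3. t=4 → T at (1,4); v=(-1,-1)
4. t=1 → L at (0,3); v=(1,-1)
5. t=3 → B at (3,0); v=(1,1)

Final position: (3,0)
Wall sequence: RBTLB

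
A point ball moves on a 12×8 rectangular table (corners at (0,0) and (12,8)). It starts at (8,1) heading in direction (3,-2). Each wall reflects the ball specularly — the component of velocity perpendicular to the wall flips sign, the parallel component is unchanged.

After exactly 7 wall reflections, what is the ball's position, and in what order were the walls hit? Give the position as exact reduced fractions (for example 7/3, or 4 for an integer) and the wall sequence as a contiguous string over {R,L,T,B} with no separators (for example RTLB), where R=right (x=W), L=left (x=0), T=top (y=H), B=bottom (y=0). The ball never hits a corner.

1. t=1/2 → B at (19/2,0); v=(3,2)
2. t=5/6 → R at (12,5/3); v=(-3,2)
3. t=19/6 → T at (5/2,8); v=(-3,-2)
4. t=5/6 → L at (0,19/3); v=(3,-2)
5. t=19/6 → B at (19/2,0); v=(3,2)
6. t=5/6 → R at (12,5/3); v=(-3,2)
7. t=19/6 → T at (5/2,8); v=(-3,-2)

Final position: (5/2,8)
Wall sequence: BRTLBRT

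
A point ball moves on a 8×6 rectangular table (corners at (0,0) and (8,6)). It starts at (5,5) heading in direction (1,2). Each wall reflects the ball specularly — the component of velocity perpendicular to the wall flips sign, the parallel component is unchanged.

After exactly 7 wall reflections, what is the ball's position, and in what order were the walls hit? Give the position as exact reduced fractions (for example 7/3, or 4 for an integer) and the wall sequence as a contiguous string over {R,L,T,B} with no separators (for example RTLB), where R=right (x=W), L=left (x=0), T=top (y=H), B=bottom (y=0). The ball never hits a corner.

Final position: (3/2,6)
Wall sequence: TRBTBLT

1. t=1/2 → T at (11/2,6); v=(1,-2)
2. t=5/2 → R at (8,1); v=(-1,-2)
3. t=1/2 → B at (15/2,0); v=(-1,2)
4. t=3 → T at (9/2,6); v=(-1,-2)
5. t=3 → B at (3/2,0); v=(-1,2)
6. t=3/2 → L at (0,3); v=(1,2)
7. t=3/2 → T at (3/2,6); v=(1,-2)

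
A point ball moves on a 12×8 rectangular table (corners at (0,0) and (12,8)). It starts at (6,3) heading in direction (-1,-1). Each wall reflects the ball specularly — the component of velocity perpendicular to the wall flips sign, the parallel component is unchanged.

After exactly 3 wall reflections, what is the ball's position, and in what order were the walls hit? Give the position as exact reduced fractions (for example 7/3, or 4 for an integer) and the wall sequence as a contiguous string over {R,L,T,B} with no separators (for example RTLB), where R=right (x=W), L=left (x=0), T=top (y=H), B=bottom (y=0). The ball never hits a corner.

1. t=3 → B at (3,0); v=(-1,1)
2. t=3 → L at (0,3); v=(1,1)
3. t=5 → T at (5,8); v=(1,-1)

Final position: (5,8)
Wall sequence: BLT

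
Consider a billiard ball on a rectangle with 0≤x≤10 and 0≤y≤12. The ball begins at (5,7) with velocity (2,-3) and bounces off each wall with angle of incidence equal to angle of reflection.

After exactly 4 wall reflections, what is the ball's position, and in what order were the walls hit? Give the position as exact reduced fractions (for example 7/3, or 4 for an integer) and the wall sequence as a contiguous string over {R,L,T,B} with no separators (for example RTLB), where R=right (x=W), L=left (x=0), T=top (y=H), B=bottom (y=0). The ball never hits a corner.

1. t=7/3 → B at (29/3,0); v=(2,3)
2. t=1/6 → R at (10,1/2); v=(-2,3)
3. t=23/6 → T at (7/3,12); v=(-2,-3)
4. t=7/6 → L at (0,17/2); v=(2,-3)

Final position: (0,17/2)
Wall sequence: BRTL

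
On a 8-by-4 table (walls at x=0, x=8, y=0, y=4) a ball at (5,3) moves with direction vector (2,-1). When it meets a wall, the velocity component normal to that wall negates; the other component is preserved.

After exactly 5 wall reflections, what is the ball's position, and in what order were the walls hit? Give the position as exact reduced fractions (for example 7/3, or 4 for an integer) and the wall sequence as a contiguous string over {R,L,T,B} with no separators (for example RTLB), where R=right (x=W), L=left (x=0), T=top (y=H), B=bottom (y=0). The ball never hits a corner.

Final position: (8,3/2)
Wall sequence: RBLTR

1. t=3/2 → R at (8,3/2); v=(-2,-1)
2. t=3/2 → B at (5,0); v=(-2,1)
3. t=5/2 → L at (0,5/2); v=(2,1)
4. t=3/2 → T at (3,4); v=(2,-1)
5. t=5/2 → R at (8,3/2); v=(-2,-1)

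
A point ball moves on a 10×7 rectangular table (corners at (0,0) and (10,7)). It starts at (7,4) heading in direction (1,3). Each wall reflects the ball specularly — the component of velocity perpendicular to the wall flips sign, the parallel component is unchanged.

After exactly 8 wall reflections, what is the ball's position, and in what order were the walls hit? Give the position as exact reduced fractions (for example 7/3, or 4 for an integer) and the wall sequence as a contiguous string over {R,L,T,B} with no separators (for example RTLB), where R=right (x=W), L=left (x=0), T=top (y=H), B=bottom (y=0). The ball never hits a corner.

Final position: (0,1)
Wall sequence: TRBTBTBL

1. t=1 → T at (8,7); v=(1,-3)
2. t=2 → R at (10,1); v=(-1,-3)
3. t=1/3 → B at (29/3,0); v=(-1,3)
4. t=7/3 → T at (22/3,7); v=(-1,-3)
5. t=7/3 → B at (5,0); v=(-1,3)
6. t=7/3 → T at (8/3,7); v=(-1,-3)
7. t=7/3 → B at (1/3,0); v=(-1,3)
8. t=1/3 → L at (0,1); v=(1,3)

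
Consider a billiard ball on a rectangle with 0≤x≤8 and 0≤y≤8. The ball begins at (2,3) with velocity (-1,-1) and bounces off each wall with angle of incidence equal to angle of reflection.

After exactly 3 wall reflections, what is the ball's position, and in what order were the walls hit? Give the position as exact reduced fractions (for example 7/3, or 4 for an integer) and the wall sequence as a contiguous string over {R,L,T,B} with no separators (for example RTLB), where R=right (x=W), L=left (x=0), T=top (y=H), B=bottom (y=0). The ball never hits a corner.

1. t=2 → L at (0,1); v=(1,-1)
2. t=1 → B at (1,0); v=(1,1)
3. t=7 → R at (8,7); v=(-1,1)

Final position: (8,7)
Wall sequence: LBR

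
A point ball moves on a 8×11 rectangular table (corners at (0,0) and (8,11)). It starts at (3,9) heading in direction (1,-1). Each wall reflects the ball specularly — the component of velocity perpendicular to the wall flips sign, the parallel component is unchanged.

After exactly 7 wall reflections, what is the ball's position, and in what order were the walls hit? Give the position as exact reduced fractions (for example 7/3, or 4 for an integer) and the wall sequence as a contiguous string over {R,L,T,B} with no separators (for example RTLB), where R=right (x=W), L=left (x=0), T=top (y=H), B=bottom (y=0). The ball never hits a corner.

Final position: (2,0)
Wall sequence: RBLTRLB

1. t=5 → R at (8,4); v=(-1,-1)
2. t=4 → B at (4,0); v=(-1,1)
3. t=4 → L at (0,4); v=(1,1)
4. t=7 → T at (7,11); v=(1,-1)
5. t=1 → R at (8,10); v=(-1,-1)
6. t=8 → L at (0,2); v=(1,-1)
7. t=2 → B at (2,0); v=(1,1)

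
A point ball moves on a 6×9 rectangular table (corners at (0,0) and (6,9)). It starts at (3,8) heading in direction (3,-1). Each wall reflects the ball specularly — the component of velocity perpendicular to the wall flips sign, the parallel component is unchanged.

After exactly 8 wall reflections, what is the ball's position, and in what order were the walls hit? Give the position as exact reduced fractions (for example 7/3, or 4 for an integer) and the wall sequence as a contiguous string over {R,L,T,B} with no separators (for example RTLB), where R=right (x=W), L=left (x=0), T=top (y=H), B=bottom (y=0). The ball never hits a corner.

1. t=1 → R at (6,7); v=(-3,-1)
2. t=2 → L at (0,5); v=(3,-1)
3. t=2 → R at (6,3); v=(-3,-1)
4. t=2 → L at (0,1); v=(3,-1)
5. t=1 → B at (3,0); v=(3,1)
6. t=1 → R at (6,1); v=(-3,1)
7. t=2 → L at (0,3); v=(3,1)
8. t=2 → R at (6,5); v=(-3,1)

Final position: (6,5)
Wall sequence: RLRLBRLR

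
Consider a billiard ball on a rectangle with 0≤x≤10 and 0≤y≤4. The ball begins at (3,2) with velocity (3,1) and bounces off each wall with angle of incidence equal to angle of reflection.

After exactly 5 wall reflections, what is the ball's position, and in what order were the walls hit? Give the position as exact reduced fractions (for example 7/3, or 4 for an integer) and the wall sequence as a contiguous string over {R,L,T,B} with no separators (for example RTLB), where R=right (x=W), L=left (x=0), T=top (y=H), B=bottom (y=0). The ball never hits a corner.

1. t=2 → T at (9,4); v=(3,-1)
2. t=1/3 → R at (10,11/3); v=(-3,-1)
3. t=10/3 → L at (0,1/3); v=(3,-1)
4. t=1/3 → B at (1,0); v=(3,1)
5. t=3 → R at (10,3); v=(-3,1)

Final position: (10,3)
Wall sequence: TRLBR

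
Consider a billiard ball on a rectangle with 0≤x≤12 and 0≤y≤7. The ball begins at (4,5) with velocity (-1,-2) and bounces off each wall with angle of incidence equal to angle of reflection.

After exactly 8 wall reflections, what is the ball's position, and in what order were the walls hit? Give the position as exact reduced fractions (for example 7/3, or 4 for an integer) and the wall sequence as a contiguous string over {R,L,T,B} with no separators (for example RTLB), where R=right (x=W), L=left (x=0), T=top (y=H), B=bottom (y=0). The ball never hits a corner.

1. t=5/2 → B at (3/2,0); v=(-1,2)
2. t=3/2 → L at (0,3); v=(1,2)
3. t=2 → T at (2,7); v=(1,-2)
4. t=7/2 → B at (11/2,0); v=(1,2)
5. t=7/2 → T at (9,7); v=(1,-2)
6. t=3 → R at (12,1); v=(-1,-2)
7. t=1/2 → B at (23/2,0); v=(-1,2)
8. t=7/2 → T at (8,7); v=(-1,-2)

Final position: (8,7)
Wall sequence: BLTBTRBT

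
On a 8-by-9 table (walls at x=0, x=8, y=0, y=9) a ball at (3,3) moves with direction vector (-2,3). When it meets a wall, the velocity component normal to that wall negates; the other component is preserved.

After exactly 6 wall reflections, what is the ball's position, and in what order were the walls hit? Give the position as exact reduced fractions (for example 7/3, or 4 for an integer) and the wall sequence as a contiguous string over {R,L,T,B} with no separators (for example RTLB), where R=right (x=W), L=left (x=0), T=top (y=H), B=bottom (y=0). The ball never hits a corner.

Final position: (0,9/2)
Wall sequence: LTBRTL

1. t=3/2 → L at (0,15/2); v=(2,3)
2. t=1/2 → T at (1,9); v=(2,-3)
3. t=3 → B at (7,0); v=(2,3)
4. t=1/2 → R at (8,3/2); v=(-2,3)
5. t=5/2 → T at (3,9); v=(-2,-3)
6. t=3/2 → L at (0,9/2); v=(2,-3)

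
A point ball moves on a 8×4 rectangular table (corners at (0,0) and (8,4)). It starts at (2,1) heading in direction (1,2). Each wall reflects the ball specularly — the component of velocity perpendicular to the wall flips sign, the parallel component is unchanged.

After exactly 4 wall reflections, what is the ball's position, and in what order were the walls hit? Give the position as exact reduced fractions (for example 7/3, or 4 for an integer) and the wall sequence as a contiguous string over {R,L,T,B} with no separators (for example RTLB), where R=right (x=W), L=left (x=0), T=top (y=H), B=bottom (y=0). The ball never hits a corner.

1. t=3/2 → T at (7/2,4); v=(1,-2)
2. t=2 → B at (11/2,0); v=(1,2)
3. t=2 → T at (15/2,4); v=(1,-2)
4. t=1/2 → R at (8,3); v=(-1,-2)

Final position: (8,3)
Wall sequence: TBTR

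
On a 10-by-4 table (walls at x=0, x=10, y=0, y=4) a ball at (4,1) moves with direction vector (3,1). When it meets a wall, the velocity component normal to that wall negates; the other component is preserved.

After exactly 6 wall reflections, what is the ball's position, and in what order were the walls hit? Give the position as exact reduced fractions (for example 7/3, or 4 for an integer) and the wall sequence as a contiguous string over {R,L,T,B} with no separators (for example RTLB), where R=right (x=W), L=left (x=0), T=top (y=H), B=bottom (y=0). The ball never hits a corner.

1. t=2 → R at (10,3); v=(-3,1)
2. t=1 → T at (7,4); v=(-3,-1)
3. t=7/3 → L at (0,5/3); v=(3,-1)
4. t=5/3 → B at (5,0); v=(3,1)
5. t=5/3 → R at (10,5/3); v=(-3,1)
6. t=7/3 → T at (3,4); v=(-3,-1)

Final position: (3,4)
Wall sequence: RTLBRT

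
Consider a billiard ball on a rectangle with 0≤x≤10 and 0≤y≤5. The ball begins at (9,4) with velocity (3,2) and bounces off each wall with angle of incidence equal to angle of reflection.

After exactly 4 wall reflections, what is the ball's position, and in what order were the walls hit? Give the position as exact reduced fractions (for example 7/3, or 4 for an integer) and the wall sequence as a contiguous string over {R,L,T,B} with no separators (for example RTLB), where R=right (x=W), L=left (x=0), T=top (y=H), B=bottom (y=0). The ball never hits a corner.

Final position: (0,4/3)
Wall sequence: RTBL

1. t=1/3 → R at (10,14/3); v=(-3,2)
2. t=1/6 → T at (19/2,5); v=(-3,-2)
3. t=5/2 → B at (2,0); v=(-3,2)
4. t=2/3 → L at (0,4/3); v=(3,2)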